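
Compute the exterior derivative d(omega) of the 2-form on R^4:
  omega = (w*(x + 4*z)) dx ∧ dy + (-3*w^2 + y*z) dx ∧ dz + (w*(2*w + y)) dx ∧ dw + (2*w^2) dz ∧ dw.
d(omega) = (4*w - z) dx ∧ dy ∧ dz + (-w + x + 4*z) dx ∧ dy ∧ dw + (-6*w) dx ∧ dz ∧ dw

For a 2-form omega = sum_{i<j} g_{ij} dx_i ∧ dx_j, the exterior derivative is
  d(omega) = sum_{i<j} d(g_{ij}) ∧ dx_i ∧ dx_j = sum_{i<j, k} (∂g_{ij}/∂x_k) dx_k ∧ dx_i ∧ dx_j.
Expand each term, using dx_k ∧ dx_i ∧ dx_j = sgn(permutation) dx_{(a)} ∧ dx_{(b)} ∧ dx_{(c)} with (a < b < c) sorted:
  d(w*(x + 4*z)) includes (∂/∂z)(w*(x + 4*z)) dz = (4*w) dz, which multiplied by dx ∧ dy gives (4*w) dx ∧ dy ∧ dz
  d(w*(x + 4*z)) includes (∂/∂w)(w*(x + 4*z)) dw = (x + 4*z) dw, which multiplied by dx ∧ dy gives (x + 4*z) dx ∧ dy ∧ dw
  d(-3*w^2 + y*z) includes (∂/∂y)(-3*w^2 + y*z) dy = (z) dy, which multiplied by dx ∧ dz gives (-z) dx ∧ dy ∧ dz
  d(-3*w^2 + y*z) includes (∂/∂w)(-3*w^2 + y*z) dw = (-6*w) dw, which multiplied by dx ∧ dz gives (-6*w) dx ∧ dz ∧ dw
  d(w*(2*w + y)) includes (∂/∂y)(w*(2*w + y)) dy = (w) dy, which multiplied by dx ∧ dw gives (-w) dx ∧ dy ∧ dw
Collecting like 3-forms: d(omega) = (4*w - z) dx ∧ dy ∧ dz + (-w + x + 4*z) dx ∧ dy ∧ dw + (-6*w) dx ∧ dz ∧ dw.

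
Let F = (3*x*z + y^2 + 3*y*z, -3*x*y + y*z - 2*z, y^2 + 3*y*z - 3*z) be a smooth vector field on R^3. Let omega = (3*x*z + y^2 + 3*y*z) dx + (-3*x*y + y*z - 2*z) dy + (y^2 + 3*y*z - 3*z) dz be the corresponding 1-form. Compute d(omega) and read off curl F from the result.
d(omega) = (y + 3*z + 2) dy ∧ dz + (3*x + 3*y) dz ∧ dx + (-5*y - 3*z) dx ∧ dy; curl F = (y + 3*z + 2, 3*x + 3*y, -5*y - 3*z)

d omega = sum_{i<j} (∂f_j/∂x_i - ∂f_i/∂x_j) dx_i ∧ dx_j. Under the identification (dy ∧ dz, dz ∧ dx, dx ∧ dy) ↔ (e_x, e_y, e_z), the coefficients are exactly the components of curl F. Compute:
  ∂R/∂y - ∂Q/∂z = (2*y + 3*z) - (y - 2) = y + 3*z + 2
  ∂P/∂z - ∂R/∂x = (3*x + 3*y) - (0) = 3*x + 3*y
  ∂Q/∂x - ∂P/∂y = (-3*y) - (2*y + 3*z) = -5*y - 3*z.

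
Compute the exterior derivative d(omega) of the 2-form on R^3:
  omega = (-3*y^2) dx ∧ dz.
d(omega) = (6*y) dx ∧ dy ∧ dz

For a 2-form omega = sum_{i<j} g_{ij} dx_i ∧ dx_j, the exterior derivative is
  d(omega) = sum_{i<j} d(g_{ij}) ∧ dx_i ∧ dx_j = sum_{i<j, k} (∂g_{ij}/∂x_k) dx_k ∧ dx_i ∧ dx_j.
Expand each term, using dx_k ∧ dx_i ∧ dx_j = sgn(permutation) dx_{(a)} ∧ dx_{(b)} ∧ dx_{(c)} with (a < b < c) sorted:
  d(-3*y^2) includes (∂/∂y)(-3*y^2) dy = (-6*y) dy, which multiplied by dx ∧ dz gives (6*y) dx ∧ dy ∧ dz
Collecting like 3-forms: d(omega) = (6*y) dx ∧ dy ∧ dz.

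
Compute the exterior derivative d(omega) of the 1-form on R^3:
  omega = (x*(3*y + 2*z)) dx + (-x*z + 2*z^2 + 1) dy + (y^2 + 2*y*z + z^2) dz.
d(omega) = (-3*x - z) dx ∧ dy + (-2*x) dx ∧ dz + (x + 2*y - 2*z) dy ∧ dz

For a 1-form omega = sum_i f_i dx_i, the exterior derivative is
  d(omega) = sum_{i < j} (∂f_j/∂x_i - ∂f_i/∂x_j) dx_i ∧ dx_j.
  coefficient of dx ∧ dy: ∂f_2/∂x - ∂f_1/∂y = ∂(-x*z + 2*z^2 + 1)/∂x - ∂(x*(3*y + 2*z))/∂y = -3*x - z
  coefficient of dx ∧ dz: ∂f_3/∂x - ∂f_1/∂z = ∂(y^2 + 2*y*z + z^2)/∂x - ∂(x*(3*y + 2*z))/∂z = -2*x
  coefficient of dy ∧ dz: ∂f_3/∂y - ∂f_2/∂z = ∂(y^2 + 2*y*z + z^2)/∂y - ∂(-x*z + 2*z^2 + 1)/∂z = x + 2*y - 2*z
Assembling: d(omega) = (-3*x - z) dx ∧ dy + (-2*x) dx ∧ dz + (x + 2*y - 2*z) dy ∧ dz.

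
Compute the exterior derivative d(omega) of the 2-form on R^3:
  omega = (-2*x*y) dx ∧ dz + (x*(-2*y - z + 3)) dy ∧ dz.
d(omega) = (2*x - 2*y - z + 3) dx ∧ dy ∧ dz

For a 2-form omega = sum_{i<j} g_{ij} dx_i ∧ dx_j, the exterior derivative is
  d(omega) = sum_{i<j} d(g_{ij}) ∧ dx_i ∧ dx_j = sum_{i<j, k} (∂g_{ij}/∂x_k) dx_k ∧ dx_i ∧ dx_j.
Expand each term, using dx_k ∧ dx_i ∧ dx_j = sgn(permutation) dx_{(a)} ∧ dx_{(b)} ∧ dx_{(c)} with (a < b < c) sorted:
  d(-2*x*y) includes (∂/∂y)(-2*x*y) dy = (-2*x) dy, which multiplied by dx ∧ dz gives (2*x) dx ∧ dy ∧ dz
  d(x*(-2*y - z + 3)) includes (∂/∂x)(x*(-2*y - z + 3)) dx = (-2*y - z + 3) dx, which multiplied by dy ∧ dz gives (-2*y - z + 3) dx ∧ dy ∧ dz
Collecting like 3-forms: d(omega) = (2*x - 2*y - z + 3) dx ∧ dy ∧ dz.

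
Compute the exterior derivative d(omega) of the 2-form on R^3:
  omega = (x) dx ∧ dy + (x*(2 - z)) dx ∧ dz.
d(omega) = 0

For a 2-form omega = sum_{i<j} g_{ij} dx_i ∧ dx_j, the exterior derivative is
  d(omega) = sum_{i<j} d(g_{ij}) ∧ dx_i ∧ dx_j = sum_{i<j, k} (∂g_{ij}/∂x_k) dx_k ∧ dx_i ∧ dx_j.
Expand each term, using dx_k ∧ dx_i ∧ dx_j = sgn(permutation) dx_{(a)} ∧ dx_{(b)} ∧ dx_{(c)} with (a < b < c) sorted:

Collecting like 3-forms: d(omega) = 0.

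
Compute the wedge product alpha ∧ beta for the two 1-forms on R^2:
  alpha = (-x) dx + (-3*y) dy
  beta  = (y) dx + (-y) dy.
alpha ∧ beta = (y*(x + 3*y)) dx ∧ dy

Distribute the wedge, using dx_i ∧ dx_j = -dx_j ∧ dx_i and dx_i ∧ dx_i = 0. For each pair (i, j) with i < j, the coefficient of dx_i ∧ dx_j in alpha ∧ beta is (alpha_i * beta_j - alpha_j * beta_i). Collecting: alpha ∧ beta = (y*(x + 3*y)) dx ∧ dy.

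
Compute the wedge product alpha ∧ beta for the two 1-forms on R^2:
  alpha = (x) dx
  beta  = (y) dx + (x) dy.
alpha ∧ beta = (x^2) dx ∧ dy

Distribute the wedge, using dx_i ∧ dx_j = -dx_j ∧ dx_i and dx_i ∧ dx_i = 0. For each pair (i, j) with i < j, the coefficient of dx_i ∧ dx_j in alpha ∧ beta is (alpha_i * beta_j - alpha_j * beta_i). Collecting: alpha ∧ beta = (x^2) dx ∧ dy.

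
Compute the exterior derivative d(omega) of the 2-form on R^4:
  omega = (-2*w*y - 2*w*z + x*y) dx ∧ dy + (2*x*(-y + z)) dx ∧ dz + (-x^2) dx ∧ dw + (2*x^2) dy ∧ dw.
d(omega) = (-2*w + 2*x) dx ∧ dy ∧ dz + (4*x - 2*y - 2*z) dx ∧ dy ∧ dw

For a 2-form omega = sum_{i<j} g_{ij} dx_i ∧ dx_j, the exterior derivative is
  d(omega) = sum_{i<j} d(g_{ij}) ∧ dx_i ∧ dx_j = sum_{i<j, k} (∂g_{ij}/∂x_k) dx_k ∧ dx_i ∧ dx_j.
Expand each term, using dx_k ∧ dx_i ∧ dx_j = sgn(permutation) dx_{(a)} ∧ dx_{(b)} ∧ dx_{(c)} with (a < b < c) sorted:
  d(-2*w*y - 2*w*z + x*y) includes (∂/∂z)(-2*w*y - 2*w*z + x*y) dz = (-2*w) dz, which multiplied by dx ∧ dy gives (-2*w) dx ∧ dy ∧ dz
  d(-2*w*y - 2*w*z + x*y) includes (∂/∂w)(-2*w*y - 2*w*z + x*y) dw = (-2*y - 2*z) dw, which multiplied by dx ∧ dy gives (-2*y - 2*z) dx ∧ dy ∧ dw
  d(2*x*(-y + z)) includes (∂/∂y)(2*x*(-y + z)) dy = (-2*x) dy, which multiplied by dx ∧ dz gives (2*x) dx ∧ dy ∧ dz
  d(2*x^2) includes (∂/∂x)(2*x^2) dx = (4*x) dx, which multiplied by dy ∧ dw gives (4*x) dx ∧ dy ∧ dw
Collecting like 3-forms: d(omega) = (-2*w + 2*x) dx ∧ dy ∧ dz + (4*x - 2*y - 2*z) dx ∧ dy ∧ dw.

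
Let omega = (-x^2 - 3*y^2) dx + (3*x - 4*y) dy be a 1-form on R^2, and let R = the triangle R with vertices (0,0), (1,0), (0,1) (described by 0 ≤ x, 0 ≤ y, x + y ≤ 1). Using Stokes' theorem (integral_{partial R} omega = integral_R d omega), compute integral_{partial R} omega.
integral_(partial R) omega = 5/2

Stokes: integral_partial_R omega = integral_R d omega with d omega = (∂Q/∂x - ∂P/∂y) dx ∧ dy.
  ∂Q/∂x = 3
  ∂P/∂y = -6*y
  integrand = ∂Q/∂x - ∂P/∂y = 6*y + 3.
Integrating over R: integral_0^1 integral_0^{1-x} (6*y + 3) dy dx = 5/2.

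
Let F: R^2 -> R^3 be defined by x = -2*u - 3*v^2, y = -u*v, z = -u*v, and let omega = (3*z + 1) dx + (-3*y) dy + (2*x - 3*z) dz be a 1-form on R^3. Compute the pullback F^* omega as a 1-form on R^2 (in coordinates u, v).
F^* omega = (-6*u*v^2 + 10*u*v + 6*v^3 - 2) du + (-6*u^2*v + 4*u^2 + 24*u*v^2 - 6*v) dv

Using F^*(f dg) = (f ∘ F) d(g ∘ F), substitute each coordinate x_i by F_i(u, v) in f_i, and replace dx_i by d F_i = (∂F_i/∂u) du + (∂F_i/∂v) dv.
  For the x component: f_1(F) = -3*u*v + 1; d F_1 = (-2) du + (-6*v) dv
  For the y component: f_2(F) = 3*u*v; d F_2 = (-v) du + (-u) dv
  For the z component: f_3(F) = 3*u*v - 4*u - 6*v^2; d F_3 = (-v) du + (-u) dv
Combining and collecting du, dv coefficients:
  coeff of du: -6*u*v^2 + 10*u*v + 6*v^3 - 2
  coeff of dv: -6*u^2*v + 4*u^2 + 24*u*v^2 - 6*v
F^* omega = (-6*u*v^2 + 10*u*v + 6*v^3 - 2) du + (-6*u^2*v + 4*u^2 + 24*u*v^2 - 6*v) dv.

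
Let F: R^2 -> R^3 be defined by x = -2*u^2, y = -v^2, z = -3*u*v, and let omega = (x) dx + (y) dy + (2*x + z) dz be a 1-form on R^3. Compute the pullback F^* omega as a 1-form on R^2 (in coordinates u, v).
F^* omega = (u*(8*u^2 + 12*u*v + 9*v^2)) du + (12*u^3 + 9*u^2*v + 2*v^3) dv

Using F^*(f dg) = (f ∘ F) d(g ∘ F), substitute each coordinate x_i by F_i(u, v) in f_i, and replace dx_i by d F_i = (∂F_i/∂u) du + (∂F_i/∂v) dv.
  For the x component: f_1(F) = -2*u^2; d F_1 = (-4*u) du + (0) dv
  For the y component: f_2(F) = -v^2; d F_2 = (0) du + (-2*v) dv
  For the z component: f_3(F) = u*(-4*u - 3*v); d F_3 = (-3*v) du + (-3*u) dv
Combining and collecting du, dv coefficients:
  coeff of du: u*(8*u^2 + 12*u*v + 9*v^2)
  coeff of dv: 12*u^3 + 9*u^2*v + 2*v^3
F^* omega = (u*(8*u^2 + 12*u*v + 9*v^2)) du + (12*u^3 + 9*u^2*v + 2*v^3) dv.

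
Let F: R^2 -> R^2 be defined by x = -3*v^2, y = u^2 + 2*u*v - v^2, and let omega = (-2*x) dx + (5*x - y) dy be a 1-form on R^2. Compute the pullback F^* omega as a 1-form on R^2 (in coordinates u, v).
F^* omega = (-2*u^3 - 6*u^2*v - 32*u*v^2 - 28*v^3) du + (-2*u^3 - 2*u^2*v - 24*u*v^2 - 8*v^3) dv

Using F^*(f dg) = (f ∘ F) d(g ∘ F), substitute each coordinate x_i by F_i(u, v) in f_i, and replace dx_i by d F_i = (∂F_i/∂u) du + (∂F_i/∂v) dv.
  For the x component: f_1(F) = 6*v^2; d F_1 = (0) du + (-6*v) dv
  For the y component: f_2(F) = -u^2 - 2*u*v - 14*v^2; d F_2 = (2*u + 2*v) du + (2*u - 2*v) dv
Combining and collecting du, dv coefficients:
  coeff of du: -2*u^3 - 6*u^2*v - 32*u*v^2 - 28*v^3
  coeff of dv: -2*u^3 - 2*u^2*v - 24*u*v^2 - 8*v^3
F^* omega = (-2*u^3 - 6*u^2*v - 32*u*v^2 - 28*v^3) du + (-2*u^3 - 2*u^2*v - 24*u*v^2 - 8*v^3) dv.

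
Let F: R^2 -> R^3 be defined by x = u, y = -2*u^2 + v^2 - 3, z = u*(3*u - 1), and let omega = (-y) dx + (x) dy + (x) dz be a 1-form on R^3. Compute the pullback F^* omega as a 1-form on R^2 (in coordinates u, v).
F^* omega = (4*u^2 - u - v^2 + 3) du + (2*u*v) dv

Using F^*(f dg) = (f ∘ F) d(g ∘ F), substitute each coordinate x_i by F_i(u, v) in f_i, and replace dx_i by d F_i = (∂F_i/∂u) du + (∂F_i/∂v) dv.
  For the x component: f_1(F) = 2*u^2 - v^2 + 3; d F_1 = (1) du + (0) dv
  For the y component: f_2(F) = u; d F_2 = (-4*u) du + (2*v) dv
  For the z component: f_3(F) = u; d F_3 = (6*u - 1) du + (0) dv
Combining and collecting du, dv coefficients:
  coeff of du: 4*u^2 - u - v^2 + 3
  coeff of dv: 2*u*v
F^* omega = (4*u^2 - u - v^2 + 3) du + (2*u*v) dv.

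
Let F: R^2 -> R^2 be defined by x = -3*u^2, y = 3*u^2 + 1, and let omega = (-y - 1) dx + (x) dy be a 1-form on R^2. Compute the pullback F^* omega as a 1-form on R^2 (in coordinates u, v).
F^* omega = (12*u) du

Using F^*(f dg) = (f ∘ F) d(g ∘ F), substitute each coordinate x_i by F_i(u, v) in f_i, and replace dx_i by d F_i = (∂F_i/∂u) du + (∂F_i/∂v) dv.
  For the x component: f_1(F) = -3*u^2 - 2; d F_1 = (-6*u) du + (0) dv
  For the y component: f_2(F) = -3*u^2; d F_2 = (6*u) du + (0) dv
Combining and collecting du, dv coefficients:
  coeff of du: 12*u
  coeff of dv: 0
F^* omega = (12*u) du.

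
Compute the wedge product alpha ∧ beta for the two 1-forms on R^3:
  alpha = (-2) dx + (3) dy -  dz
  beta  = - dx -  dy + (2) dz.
alpha ∧ beta = (5) dx ∧ dy + (-5) dx ∧ dz + (5) dy ∧ dz

Distribute the wedge, using dx_i ∧ dx_j = -dx_j ∧ dx_i and dx_i ∧ dx_i = 0. For each pair (i, j) with i < j, the coefficient of dx_i ∧ dx_j in alpha ∧ beta is (alpha_i * beta_j - alpha_j * beta_i). Collecting: alpha ∧ beta = (5) dx ∧ dy + (-5) dx ∧ dz + (5) dy ∧ dz.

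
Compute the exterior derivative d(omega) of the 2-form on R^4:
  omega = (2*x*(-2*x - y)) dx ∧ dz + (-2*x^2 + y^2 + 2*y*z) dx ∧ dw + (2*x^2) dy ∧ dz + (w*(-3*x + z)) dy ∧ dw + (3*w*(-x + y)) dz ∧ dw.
d(omega) = (6*x) dx ∧ dy ∧ dz + (-3*w - 2*y - 2*z) dx ∧ dy ∧ dw + (-3*w - 2*y) dx ∧ dz ∧ dw + (2*w) dy ∧ dz ∧ dw

For a 2-form omega = sum_{i<j} g_{ij} dx_i ∧ dx_j, the exterior derivative is
  d(omega) = sum_{i<j} d(g_{ij}) ∧ dx_i ∧ dx_j = sum_{i<j, k} (∂g_{ij}/∂x_k) dx_k ∧ dx_i ∧ dx_j.
Expand each term, using dx_k ∧ dx_i ∧ dx_j = sgn(permutation) dx_{(a)} ∧ dx_{(b)} ∧ dx_{(c)} with (a < b < c) sorted:
  d(2*x*(-2*x - y)) includes (∂/∂y)(2*x*(-2*x - y)) dy = (-2*x) dy, which multiplied by dx ∧ dz gives (2*x) dx ∧ dy ∧ dz
  d(-2*x^2 + y^2 + 2*y*z) includes (∂/∂y)(-2*x^2 + y^2 + 2*y*z) dy = (2*y + 2*z) dy, which multiplied by dx ∧ dw gives (-2*y - 2*z) dx ∧ dy ∧ dw
  d(-2*x^2 + y^2 + 2*y*z) includes (∂/∂z)(-2*x^2 + y^2 + 2*y*z) dz = (2*y) dz, which multiplied by dx ∧ dw gives (-2*y) dx ∧ dz ∧ dw
  d(2*x^2) includes (∂/∂x)(2*x^2) dx = (4*x) dx, which multiplied by dy ∧ dz gives (4*x) dx ∧ dy ∧ dz
  d(w*(-3*x + z)) includes (∂/∂x)(w*(-3*x + z)) dx = (-3*w) dx, which multiplied by dy ∧ dw gives (-3*w) dx ∧ dy ∧ dw
  d(w*(-3*x + z)) includes (∂/∂z)(w*(-3*x + z)) dz = (w) dz, which multiplied by dy ∧ dw gives (-w) dy ∧ dz ∧ dw
  d(3*w*(-x + y)) includes (∂/∂x)(3*w*(-x + y)) dx = (-3*w) dx, which multiplied by dz ∧ dw gives (-3*w) dx ∧ dz ∧ dw
  d(3*w*(-x + y)) includes (∂/∂y)(3*w*(-x + y)) dy = (3*w) dy, which multiplied by dz ∧ dw gives (3*w) dy ∧ dz ∧ dw
Collecting like 3-forms: d(omega) = (6*x) dx ∧ dy ∧ dz + (-3*w - 2*y - 2*z) dx ∧ dy ∧ dw + (-3*w - 2*y) dx ∧ dz ∧ dw + (2*w) dy ∧ dz ∧ dw.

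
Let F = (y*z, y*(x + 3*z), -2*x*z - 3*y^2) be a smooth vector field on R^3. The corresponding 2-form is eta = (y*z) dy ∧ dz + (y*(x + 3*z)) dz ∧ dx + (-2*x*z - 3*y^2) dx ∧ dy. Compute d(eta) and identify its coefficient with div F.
d(eta) = (-x + 3*z) dx ∧ dy ∧ dz; div F = -x + 3*z

For a 2-form in R^3 of the form above, applying d gives a 3-form with coefficient ∂P/∂x + ∂Q/∂y + ∂R/∂z:
  ∂P/∂x = 0
  ∂Q/∂y = x + 3*z
  ∂R/∂z = -2*x
Sum = -x + 3*z, which is exactly div F.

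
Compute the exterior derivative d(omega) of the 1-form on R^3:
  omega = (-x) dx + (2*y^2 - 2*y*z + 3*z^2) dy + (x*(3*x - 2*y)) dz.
d(omega) = (6*x - 2*y) dx ∧ dz + (-2*x + 2*y - 6*z) dy ∧ dz

For a 1-form omega = sum_i f_i dx_i, the exterior derivative is
  d(omega) = sum_{i < j} (∂f_j/∂x_i - ∂f_i/∂x_j) dx_i ∧ dx_j.
  coefficient of dx ∧ dz: ∂f_3/∂x - ∂f_1/∂z = ∂(x*(3*x - 2*y))/∂x - ∂(-x)/∂z = 6*x - 2*y
  coefficient of dy ∧ dz: ∂f_3/∂y - ∂f_2/∂z = ∂(x*(3*x - 2*y))/∂y - ∂(2*y^2 - 2*y*z + 3*z^2)/∂z = -2*x + 2*y - 6*z
Assembling: d(omega) = (6*x - 2*y) dx ∧ dz + (-2*x + 2*y - 6*z) dy ∧ dz.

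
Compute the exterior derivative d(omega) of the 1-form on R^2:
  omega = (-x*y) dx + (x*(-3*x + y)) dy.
d(omega) = (-5*x + y) dx ∧ dy

For a 1-form omega = sum_i f_i dx_i, the exterior derivative is
  d(omega) = sum_{i < j} (∂f_j/∂x_i - ∂f_i/∂x_j) dx_i ∧ dx_j.
  coefficient of dx ∧ dy: ∂f_2/∂x - ∂f_1/∂y = ∂(x*(-3*x + y))/∂x - ∂(-x*y)/∂y = -5*x + y
Assembling: d(omega) = (-5*x + y) dx ∧ dy.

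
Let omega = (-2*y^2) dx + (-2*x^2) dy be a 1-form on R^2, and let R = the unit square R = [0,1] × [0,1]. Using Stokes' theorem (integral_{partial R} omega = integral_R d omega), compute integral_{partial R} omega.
integral_(partial R) omega = 0

Stokes: integral_partial_R omega = integral_R d omega with d omega = (∂Q/∂x - ∂P/∂y) dx ∧ dy.
  ∂Q/∂x = -4*x
  ∂P/∂y = -4*y
  integrand = ∂Q/∂x - ∂P/∂y = -4*x + 4*y.
Integrating over R: integral_0^1 integral_0^1 (-4*x + 4*y) dx dy = 0.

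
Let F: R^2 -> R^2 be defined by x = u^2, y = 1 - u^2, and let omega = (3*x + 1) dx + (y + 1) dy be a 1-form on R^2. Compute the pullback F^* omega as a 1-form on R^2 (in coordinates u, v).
F^* omega = (8*u^3 - 2*u) du

Using F^*(f dg) = (f ∘ F) d(g ∘ F), substitute each coordinate x_i by F_i(u, v) in f_i, and replace dx_i by d F_i = (∂F_i/∂u) du + (∂F_i/∂v) dv.
  For the x component: f_1(F) = 3*u^2 + 1; d F_1 = (2*u) du + (0) dv
  For the y component: f_2(F) = 2 - u^2; d F_2 = (-2*u) du + (0) dv
Combining and collecting du, dv coefficients:
  coeff of du: 8*u^3 - 2*u
  coeff of dv: 0
F^* omega = (8*u^3 - 2*u) du.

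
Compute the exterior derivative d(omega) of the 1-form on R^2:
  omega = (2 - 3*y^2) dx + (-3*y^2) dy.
d(omega) = (6*y) dx ∧ dy

For a 1-form omega = sum_i f_i dx_i, the exterior derivative is
  d(omega) = sum_{i < j} (∂f_j/∂x_i - ∂f_i/∂x_j) dx_i ∧ dx_j.
  coefficient of dx ∧ dy: ∂f_2/∂x - ∂f_1/∂y = ∂(-3*y^2)/∂x - ∂(2 - 3*y^2)/∂y = 6*y
Assembling: d(omega) = (6*y) dx ∧ dy.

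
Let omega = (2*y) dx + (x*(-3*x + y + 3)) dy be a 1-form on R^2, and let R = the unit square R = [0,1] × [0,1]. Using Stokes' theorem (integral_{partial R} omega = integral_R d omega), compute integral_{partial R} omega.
integral_(partial R) omega = -3/2

Stokes: integral_partial_R omega = integral_R d omega with d omega = (∂Q/∂x - ∂P/∂y) dx ∧ dy.
  ∂Q/∂x = -6*x + y + 3
  ∂P/∂y = 2
  integrand = ∂Q/∂x - ∂P/∂y = -6*x + y + 1.
Integrating over R: integral_0^1 integral_0^1 (-6*x + y + 1) dx dy = -3/2.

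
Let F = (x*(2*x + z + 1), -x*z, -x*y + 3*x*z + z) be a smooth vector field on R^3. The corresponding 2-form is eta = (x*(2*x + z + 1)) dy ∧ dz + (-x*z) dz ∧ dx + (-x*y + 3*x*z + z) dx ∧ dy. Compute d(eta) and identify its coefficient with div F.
d(eta) = (7*x + z + 2) dx ∧ dy ∧ dz; div F = 7*x + z + 2

For a 2-form in R^3 of the form above, applying d gives a 3-form with coefficient ∂P/∂x + ∂Q/∂y + ∂R/∂z:
  ∂P/∂x = 4*x + z + 1
  ∂Q/∂y = 0
  ∂R/∂z = 3*x + 1
Sum = 7*x + z + 2, which is exactly div F.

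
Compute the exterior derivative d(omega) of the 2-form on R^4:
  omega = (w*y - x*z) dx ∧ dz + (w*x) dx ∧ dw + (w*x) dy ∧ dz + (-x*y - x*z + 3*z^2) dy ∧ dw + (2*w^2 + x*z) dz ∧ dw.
d(omega) = (y + z) dx ∧ dz ∧ dw + (2*x - 6*z) dy ∧ dz ∧ dw + (-y - z) dx ∧ dy ∧ dw

For a 2-form omega = sum_{i<j} g_{ij} dx_i ∧ dx_j, the exterior derivative is
  d(omega) = sum_{i<j} d(g_{ij}) ∧ dx_i ∧ dx_j = sum_{i<j, k} (∂g_{ij}/∂x_k) dx_k ∧ dx_i ∧ dx_j.
Expand each term, using dx_k ∧ dx_i ∧ dx_j = sgn(permutation) dx_{(a)} ∧ dx_{(b)} ∧ dx_{(c)} with (a < b < c) sorted:
  d(w*y - x*z) includes (∂/∂y)(w*y - x*z) dy = (w) dy, which multiplied by dx ∧ dz gives (-w) dx ∧ dy ∧ dz
  d(w*y - x*z) includes (∂/∂w)(w*y - x*z) dw = (y) dw, which multiplied by dx ∧ dz gives (y) dx ∧ dz ∧ dw
  d(w*x) includes (∂/∂x)(w*x) dx = (w) dx, which multiplied by dy ∧ dz gives (w) dx ∧ dy ∧ dz
  d(w*x) includes (∂/∂w)(w*x) dw = (x) dw, which multiplied by dy ∧ dz gives (x) dy ∧ dz ∧ dw
  d(-x*y - x*z + 3*z^2) includes (∂/∂x)(-x*y - x*z + 3*z^2) dx = (-y - z) dx, which multiplied by dy ∧ dw gives (-y - z) dx ∧ dy ∧ dw
  d(-x*y - x*z + 3*z^2) includes (∂/∂z)(-x*y - x*z + 3*z^2) dz = (-x + 6*z) dz, which multiplied by dy ∧ dw gives (x - 6*z) dy ∧ dz ∧ dw
  d(2*w^2 + x*z) includes (∂/∂x)(2*w^2 + x*z) dx = (z) dx, which multiplied by dz ∧ dw gives (z) dx ∧ dz ∧ dw
Collecting like 3-forms: d(omega) = (y + z) dx ∧ dz ∧ dw + (2*x - 6*z) dy ∧ dz ∧ dw + (-y - z) dx ∧ dy ∧ dw.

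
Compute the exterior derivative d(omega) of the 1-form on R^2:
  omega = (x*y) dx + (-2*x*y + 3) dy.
d(omega) = (-x - 2*y) dx ∧ dy

For a 1-form omega = sum_i f_i dx_i, the exterior derivative is
  d(omega) = sum_{i < j} (∂f_j/∂x_i - ∂f_i/∂x_j) dx_i ∧ dx_j.
  coefficient of dx ∧ dy: ∂f_2/∂x - ∂f_1/∂y = ∂(-2*x*y + 3)/∂x - ∂(x*y)/∂y = -x - 2*y
Assembling: d(omega) = (-x - 2*y) dx ∧ dy.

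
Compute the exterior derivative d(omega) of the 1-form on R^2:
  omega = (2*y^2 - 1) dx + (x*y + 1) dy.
d(omega) = (-3*y) dx ∧ dy

For a 1-form omega = sum_i f_i dx_i, the exterior derivative is
  d(omega) = sum_{i < j} (∂f_j/∂x_i - ∂f_i/∂x_j) dx_i ∧ dx_j.
  coefficient of dx ∧ dy: ∂f_2/∂x - ∂f_1/∂y = ∂(x*y + 1)/∂x - ∂(2*y^2 - 1)/∂y = -3*y
Assembling: d(omega) = (-3*y) dx ∧ dy.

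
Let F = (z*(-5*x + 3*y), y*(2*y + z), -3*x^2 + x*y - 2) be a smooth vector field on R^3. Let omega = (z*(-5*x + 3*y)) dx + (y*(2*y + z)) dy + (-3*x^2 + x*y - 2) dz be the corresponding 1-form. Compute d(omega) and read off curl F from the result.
d(omega) = (x - y) dy ∧ dz + (x + 2*y) dz ∧ dx + (-3*z) dx ∧ dy; curl F = (x - y, x + 2*y, -3*z)

d omega = sum_{i<j} (∂f_j/∂x_i - ∂f_i/∂x_j) dx_i ∧ dx_j. Under the identification (dy ∧ dz, dz ∧ dx, dx ∧ dy) ↔ (e_x, e_y, e_z), the coefficients are exactly the components of curl F. Compute:
  ∂R/∂y - ∂Q/∂z = (x) - (y) = x - y
  ∂P/∂z - ∂R/∂x = (-5*x + 3*y) - (-6*x + y) = x + 2*y
  ∂Q/∂x - ∂P/∂y = (0) - (3*z) = -3*z.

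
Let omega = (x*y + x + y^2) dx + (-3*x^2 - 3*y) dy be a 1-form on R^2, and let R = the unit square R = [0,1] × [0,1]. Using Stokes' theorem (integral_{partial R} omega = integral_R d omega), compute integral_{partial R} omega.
integral_(partial R) omega = -9/2

Stokes: integral_partial_R omega = integral_R d omega with d omega = (∂Q/∂x - ∂P/∂y) dx ∧ dy.
  ∂Q/∂x = -6*x
  ∂P/∂y = x + 2*y
  integrand = ∂Q/∂x - ∂P/∂y = -7*x - 2*y.
Integrating over R: integral_0^1 integral_0^1 (-7*x - 2*y) dx dy = -9/2.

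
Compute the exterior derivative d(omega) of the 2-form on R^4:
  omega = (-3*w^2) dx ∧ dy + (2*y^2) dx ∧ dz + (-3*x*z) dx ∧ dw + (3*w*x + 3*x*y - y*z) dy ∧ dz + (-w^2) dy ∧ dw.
d(omega) = (-6*w) dx ∧ dy ∧ dw + (3*w - y) dx ∧ dy ∧ dz + (3*x) dx ∧ dz ∧ dw + (3*x) dy ∧ dz ∧ dw

For a 2-form omega = sum_{i<j} g_{ij} dx_i ∧ dx_j, the exterior derivative is
  d(omega) = sum_{i<j} d(g_{ij}) ∧ dx_i ∧ dx_j = sum_{i<j, k} (∂g_{ij}/∂x_k) dx_k ∧ dx_i ∧ dx_j.
Expand each term, using dx_k ∧ dx_i ∧ dx_j = sgn(permutation) dx_{(a)} ∧ dx_{(b)} ∧ dx_{(c)} with (a < b < c) sorted:
  d(-3*w^2) includes (∂/∂w)(-3*w^2) dw = (-6*w) dw, which multiplied by dx ∧ dy gives (-6*w) dx ∧ dy ∧ dw
  d(2*y^2) includes (∂/∂y)(2*y^2) dy = (4*y) dy, which multiplied by dx ∧ dz gives (-4*y) dx ∧ dy ∧ dz
  d(-3*x*z) includes (∂/∂z)(-3*x*z) dz = (-3*x) dz, which multiplied by dx ∧ dw gives (3*x) dx ∧ dz ∧ dw
  d(3*w*x + 3*x*y - y*z) includes (∂/∂x)(3*w*x + 3*x*y - y*z) dx = (3*w + 3*y) dx, which multiplied by dy ∧ dz gives (3*w + 3*y) dx ∧ dy ∧ dz
  d(3*w*x + 3*x*y - y*z) includes (∂/∂w)(3*w*x + 3*x*y - y*z) dw = (3*x) dw, which multiplied by dy ∧ dz gives (3*x) dy ∧ dz ∧ dw
Collecting like 3-forms: d(omega) = (-6*w) dx ∧ dy ∧ dw + (3*w - y) dx ∧ dy ∧ dz + (3*x) dx ∧ dz ∧ dw + (3*x) dy ∧ dz ∧ dw.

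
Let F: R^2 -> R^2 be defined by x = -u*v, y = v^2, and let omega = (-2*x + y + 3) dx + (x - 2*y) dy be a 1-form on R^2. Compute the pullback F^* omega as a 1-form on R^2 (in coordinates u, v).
F^* omega = (v*(-2*u*v - v^2 - 3)) du + (-2*u^2*v - 3*u*v^2 - 3*u - 4*v^3) dv

Using F^*(f dg) = (f ∘ F) d(g ∘ F), substitute each coordinate x_i by F_i(u, v) in f_i, and replace dx_i by d F_i = (∂F_i/∂u) du + (∂F_i/∂v) dv.
  For the x component: f_1(F) = 2*u*v + v^2 + 3; d F_1 = (-v) du + (-u) dv
  For the y component: f_2(F) = v*(-u - 2*v); d F_2 = (0) du + (2*v) dv
Combining and collecting du, dv coefficients:
  coeff of du: v*(-2*u*v - v^2 - 3)
  coeff of dv: -2*u^2*v - 3*u*v^2 - 3*u - 4*v^3
F^* omega = (v*(-2*u*v - v^2 - 3)) du + (-2*u^2*v - 3*u*v^2 - 3*u - 4*v^3) dv.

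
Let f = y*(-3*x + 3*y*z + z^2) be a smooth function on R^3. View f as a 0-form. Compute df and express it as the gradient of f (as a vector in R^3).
df = (-3*y) dx + (-3*x + 6*y*z + z^2) dy + (y*(3*y + 2*z)) dz; grad f = (-3*y, -3*x + 6*y*z + z^2, y*(3*y + 2*z))

For a 0-form f, d f = (∂f/∂x) dx + (∂f/∂y) dy + (∂f/∂z) dz. The components of the vector representation are exactly the entries of grad f in Cartesian coordinates:
  ∂f/∂x = -3*y
  ∂f/∂y = -3*x + 6*y*z + z^2
  ∂f/∂z = y*(3*y + 2*z).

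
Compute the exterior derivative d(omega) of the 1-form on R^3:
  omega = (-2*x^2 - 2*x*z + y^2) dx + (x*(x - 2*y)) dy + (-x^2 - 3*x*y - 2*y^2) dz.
d(omega) = (2*x - 4*y) dx ∧ dy + (-3*y) dx ∧ dz + (-3*x - 4*y) dy ∧ dz

For a 1-form omega = sum_i f_i dx_i, the exterior derivative is
  d(omega) = sum_{i < j} (∂f_j/∂x_i - ∂f_i/∂x_j) dx_i ∧ dx_j.
  coefficient of dx ∧ dy: ∂f_2/∂x - ∂f_1/∂y = ∂(x*(x - 2*y))/∂x - ∂(-2*x^2 - 2*x*z + y^2)/∂y = 2*x - 4*y
  coefficient of dx ∧ dz: ∂f_3/∂x - ∂f_1/∂z = ∂(-x^2 - 3*x*y - 2*y^2)/∂x - ∂(-2*x^2 - 2*x*z + y^2)/∂z = -3*y
  coefficient of dy ∧ dz: ∂f_3/∂y - ∂f_2/∂z = ∂(-x^2 - 3*x*y - 2*y^2)/∂y - ∂(x*(x - 2*y))/∂z = -3*x - 4*y
Assembling: d(omega) = (2*x - 4*y) dx ∧ dy + (-3*y) dx ∧ dz + (-3*x - 4*y) dy ∧ dz.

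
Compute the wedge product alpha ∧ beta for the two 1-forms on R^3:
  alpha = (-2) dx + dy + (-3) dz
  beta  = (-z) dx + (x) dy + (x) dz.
alpha ∧ beta = (-2*x + z) dx ∧ dy + (-2*x - 3*z) dx ∧ dz + (4*x) dy ∧ dz

Distribute the wedge, using dx_i ∧ dx_j = -dx_j ∧ dx_i and dx_i ∧ dx_i = 0. For each pair (i, j) with i < j, the coefficient of dx_i ∧ dx_j in alpha ∧ beta is (alpha_i * beta_j - alpha_j * beta_i). Collecting: alpha ∧ beta = (-2*x + z) dx ∧ dy + (-2*x - 3*z) dx ∧ dz + (4*x) dy ∧ dz.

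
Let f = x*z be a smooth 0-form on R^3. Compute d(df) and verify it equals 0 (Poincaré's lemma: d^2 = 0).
d(df) = 0

Step 1: df = sum_i (∂f/∂x_i) dx_i = (z) dx + (0) dy + (x) dz.
Step 2: Apply d again. Using the 1-form formula, the coefficient of dx ∧ dy in d(df) is ∂^2 f/∂x ∂y - ∂^2 f/∂y ∂x = (0) - (0) = 0 (equality of mixed partials for smooth f).
Similarly for dx ∧ dz and dy ∧ dz — all coefficients vanish. So d(df) = 0.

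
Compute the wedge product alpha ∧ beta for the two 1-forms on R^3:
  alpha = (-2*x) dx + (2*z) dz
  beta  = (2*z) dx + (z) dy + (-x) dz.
alpha ∧ beta = (-2*x*z) dx ∧ dy + (2*x^2 - 4*z^2) dx ∧ dz + (-2*z^2) dy ∧ dz

Distribute the wedge, using dx_i ∧ dx_j = -dx_j ∧ dx_i and dx_i ∧ dx_i = 0. For each pair (i, j) with i < j, the coefficient of dx_i ∧ dx_j in alpha ∧ beta is (alpha_i * beta_j - alpha_j * beta_i). Collecting: alpha ∧ beta = (-2*x*z) dx ∧ dy + (2*x^2 - 4*z^2) dx ∧ dz + (-2*z^2) dy ∧ dz.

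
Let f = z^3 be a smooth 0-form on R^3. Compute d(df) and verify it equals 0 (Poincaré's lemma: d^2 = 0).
d(df) = 0

Step 1: df = sum_i (∂f/∂x_i) dx_i = (0) dx + (0) dy + (3*z^2) dz.
Step 2: Apply d again. Using the 1-form formula, the coefficient of dx ∧ dy in d(df) is ∂^2 f/∂x ∂y - ∂^2 f/∂y ∂x = (0) - (0) = 0 (equality of mixed partials for smooth f).
Similarly for dx ∧ dz and dy ∧ dz — all coefficients vanish. So d(df) = 0.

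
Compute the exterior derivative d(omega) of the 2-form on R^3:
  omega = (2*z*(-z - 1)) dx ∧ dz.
d(omega) = 0

For a 2-form omega = sum_{i<j} g_{ij} dx_i ∧ dx_j, the exterior derivative is
  d(omega) = sum_{i<j} d(g_{ij}) ∧ dx_i ∧ dx_j = sum_{i<j, k} (∂g_{ij}/∂x_k) dx_k ∧ dx_i ∧ dx_j.
Expand each term, using dx_k ∧ dx_i ∧ dx_j = sgn(permutation) dx_{(a)} ∧ dx_{(b)} ∧ dx_{(c)} with (a < b < c) sorted:

Collecting like 3-forms: d(omega) = 0.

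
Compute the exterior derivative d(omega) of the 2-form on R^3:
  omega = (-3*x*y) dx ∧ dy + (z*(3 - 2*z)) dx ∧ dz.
d(omega) = 0

For a 2-form omega = sum_{i<j} g_{ij} dx_i ∧ dx_j, the exterior derivative is
  d(omega) = sum_{i<j} d(g_{ij}) ∧ dx_i ∧ dx_j = sum_{i<j, k} (∂g_{ij}/∂x_k) dx_k ∧ dx_i ∧ dx_j.
Expand each term, using dx_k ∧ dx_i ∧ dx_j = sgn(permutation) dx_{(a)} ∧ dx_{(b)} ∧ dx_{(c)} with (a < b < c) sorted:

Collecting like 3-forms: d(omega) = 0.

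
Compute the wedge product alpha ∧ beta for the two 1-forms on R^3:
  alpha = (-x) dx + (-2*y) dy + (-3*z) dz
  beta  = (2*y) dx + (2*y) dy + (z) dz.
alpha ∧ beta = (2*y*(-x + 2*y)) dx ∧ dy + (z*(-x + 6*y)) dx ∧ dz + (4*y*z) dy ∧ dz

Distribute the wedge, using dx_i ∧ dx_j = -dx_j ∧ dx_i and dx_i ∧ dx_i = 0. For each pair (i, j) with i < j, the coefficient of dx_i ∧ dx_j in alpha ∧ beta is (alpha_i * beta_j - alpha_j * beta_i). Collecting: alpha ∧ beta = (2*y*(-x + 2*y)) dx ∧ dy + (z*(-x + 6*y)) dx ∧ dz + (4*y*z) dy ∧ dz.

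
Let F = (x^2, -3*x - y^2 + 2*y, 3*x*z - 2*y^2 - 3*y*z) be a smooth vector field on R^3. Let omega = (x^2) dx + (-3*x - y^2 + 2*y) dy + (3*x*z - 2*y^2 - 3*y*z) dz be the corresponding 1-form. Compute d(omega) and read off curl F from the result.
d(omega) = (-4*y - 3*z) dy ∧ dz + (-3*z) dz ∧ dx + (-3) dx ∧ dy; curl F = (-4*y - 3*z, -3*z, -3)

d omega = sum_{i<j} (∂f_j/∂x_i - ∂f_i/∂x_j) dx_i ∧ dx_j. Under the identification (dy ∧ dz, dz ∧ dx, dx ∧ dy) ↔ (e_x, e_y, e_z), the coefficients are exactly the components of curl F. Compute:
  ∂R/∂y - ∂Q/∂z = (-4*y - 3*z) - (0) = -4*y - 3*z
  ∂P/∂z - ∂R/∂x = (0) - (3*z) = -3*z
  ∂Q/∂x - ∂P/∂y = (-3) - (0) = -3.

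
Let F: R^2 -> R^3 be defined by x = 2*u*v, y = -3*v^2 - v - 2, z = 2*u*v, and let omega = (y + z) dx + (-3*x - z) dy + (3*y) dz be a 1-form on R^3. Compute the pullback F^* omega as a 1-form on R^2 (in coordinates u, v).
F^* omega = (4*v*(u*v - 6*v^2 - 2*v - 4)) du + (4*u*(u*v + 6*v^2 - 4)) dv

Using F^*(f dg) = (f ∘ F) d(g ∘ F), substitute each coordinate x_i by F_i(u, v) in f_i, and replace dx_i by d F_i = (∂F_i/∂u) du + (∂F_i/∂v) dv.
  For the x component: f_1(F) = 2*u*v - 3*v^2 - v - 2; d F_1 = (2*v) du + (2*u) dv
  For the y component: f_2(F) = -8*u*v; d F_2 = (0) du + (-6*v - 1) dv
  For the z component: f_3(F) = -9*v^2 - 3*v - 6; d F_3 = (2*v) du + (2*u) dv
Combining and collecting du, dv coefficients:
  coeff of du: 4*v*(u*v - 6*v^2 - 2*v - 4)
  coeff of dv: 4*u*(u*v + 6*v^2 - 4)
F^* omega = (4*v*(u*v - 6*v^2 - 2*v - 4)) du + (4*u*(u*v + 6*v^2 - 4)) dv.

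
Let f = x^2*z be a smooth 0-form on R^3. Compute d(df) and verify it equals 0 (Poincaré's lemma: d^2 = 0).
d(df) = 0

Step 1: df = sum_i (∂f/∂x_i) dx_i = (2*x*z) dx + (0) dy + (x^2) dz.
Step 2: Apply d again. Using the 1-form formula, the coefficient of dx ∧ dy in d(df) is ∂^2 f/∂x ∂y - ∂^2 f/∂y ∂x = (0) - (0) = 0 (equality of mixed partials for smooth f).
Similarly for dx ∧ dz and dy ∧ dz — all coefficients vanish. So d(df) = 0.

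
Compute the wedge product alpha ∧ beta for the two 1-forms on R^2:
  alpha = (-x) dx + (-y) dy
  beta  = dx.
alpha ∧ beta = (y) dx ∧ dy

Distribute the wedge, using dx_i ∧ dx_j = -dx_j ∧ dx_i and dx_i ∧ dx_i = 0. For each pair (i, j) with i < j, the coefficient of dx_i ∧ dx_j in alpha ∧ beta is (alpha_i * beta_j - alpha_j * beta_i). Collecting: alpha ∧ beta = (y) dx ∧ dy.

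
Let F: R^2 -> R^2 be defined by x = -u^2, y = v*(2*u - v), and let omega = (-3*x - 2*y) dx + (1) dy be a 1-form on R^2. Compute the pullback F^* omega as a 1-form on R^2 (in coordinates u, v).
F^* omega = (-6*u^3 + 8*u^2*v - 4*u*v^2 + 2*v) du + (2*u - 2*v) dv

Using F^*(f dg) = (f ∘ F) d(g ∘ F), substitute each coordinate x_i by F_i(u, v) in f_i, and replace dx_i by d F_i = (∂F_i/∂u) du + (∂F_i/∂v) dv.
  For the x component: f_1(F) = 3*u^2 - 4*u*v + 2*v^2; d F_1 = (-2*u) du + (0) dv
  For the y component: f_2(F) = 1; d F_2 = (2*v) du + (2*u - 2*v) dv
Combining and collecting du, dv coefficients:
  coeff of du: -6*u^3 + 8*u^2*v - 4*u*v^2 + 2*v
  coeff of dv: 2*u - 2*v
F^* omega = (-6*u^3 + 8*u^2*v - 4*u*v^2 + 2*v) du + (2*u - 2*v) dv.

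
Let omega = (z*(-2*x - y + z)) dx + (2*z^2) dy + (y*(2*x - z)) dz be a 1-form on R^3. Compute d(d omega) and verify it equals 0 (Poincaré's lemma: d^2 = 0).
d(d omega) = 0

Step 1: d omega = sum_{i<j} (∂f_j/∂x_i - ∂f_i/∂x_j) dx_i ∧ dx_j:
  coeff of dx ∧ dy: z
  coeff of dx ∧ dz: 2*x + 3*y - 2*z
  coeff of dy ∧ dz: 2*x - 5*z
Step 2: Apply d again to each 2-form coefficient. The only possible 3-form in R^3 is dx ∧ dy ∧ dz, with coefficient
  ∂(coeff of dy∧dz)/∂x - ∂(coeff of dx∧dz)/∂y + ∂(coeff of dx∧dy)/∂z
  = ∂/∂x (2*x - 5*z) - ∂/∂y (2*x + 3*y - 2*z) + ∂/∂z (z).
Each of these terms simplifies to sums of mixed partials that cancel in pairs. The result is 0 (by equality of mixed partials for smooth functions — Schwarz / Clairaut).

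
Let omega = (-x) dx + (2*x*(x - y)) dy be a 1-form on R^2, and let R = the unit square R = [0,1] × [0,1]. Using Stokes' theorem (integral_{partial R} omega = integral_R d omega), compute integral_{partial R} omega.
integral_(partial R) omega = 1

Stokes: integral_partial_R omega = integral_R d omega with d omega = (∂Q/∂x - ∂P/∂y) dx ∧ dy.
  ∂Q/∂x = 4*x - 2*y
  ∂P/∂y = 0
  integrand = ∂Q/∂x - ∂P/∂y = 4*x - 2*y.
Integrating over R: integral_0^1 integral_0^1 (4*x - 2*y) dx dy = 1.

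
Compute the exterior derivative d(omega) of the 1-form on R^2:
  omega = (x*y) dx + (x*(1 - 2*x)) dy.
d(omega) = (1 - 5*x) dx ∧ dy

For a 1-form omega = sum_i f_i dx_i, the exterior derivative is
  d(omega) = sum_{i < j} (∂f_j/∂x_i - ∂f_i/∂x_j) dx_i ∧ dx_j.
  coefficient of dx ∧ dy: ∂f_2/∂x - ∂f_1/∂y = ∂(x*(1 - 2*x))/∂x - ∂(x*y)/∂y = 1 - 5*x
Assembling: d(omega) = (1 - 5*x) dx ∧ dy.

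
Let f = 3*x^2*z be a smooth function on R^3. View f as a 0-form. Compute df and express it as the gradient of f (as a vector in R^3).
df = (6*x*z) dx + (0) dy + (3*x^2) dz; grad f = (6*x*z, 0, 3*x^2)

For a 0-form f, d f = (∂f/∂x) dx + (∂f/∂y) dy + (∂f/∂z) dz. The components of the vector representation are exactly the entries of grad f in Cartesian coordinates:
  ∂f/∂x = 6*x*z
  ∂f/∂y = 0
  ∂f/∂z = 3*x^2.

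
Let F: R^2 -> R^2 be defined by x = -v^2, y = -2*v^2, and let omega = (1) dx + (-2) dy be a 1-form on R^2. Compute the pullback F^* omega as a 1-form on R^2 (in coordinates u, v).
F^* omega = (6*v) dv

Using F^*(f dg) = (f ∘ F) d(g ∘ F), substitute each coordinate x_i by F_i(u, v) in f_i, and replace dx_i by d F_i = (∂F_i/∂u) du + (∂F_i/∂v) dv.
  For the x component: f_1(F) = 1; d F_1 = (0) du + (-2*v) dv
  For the y component: f_2(F) = -2; d F_2 = (0) du + (-4*v) dv
Combining and collecting du, dv coefficients:
  coeff of du: 0
  coeff of dv: 6*v
F^* omega = (6*v) dv.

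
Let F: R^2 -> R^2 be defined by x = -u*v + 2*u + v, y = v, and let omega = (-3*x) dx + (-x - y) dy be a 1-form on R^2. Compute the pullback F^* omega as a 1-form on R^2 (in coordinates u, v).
F^* omega = (-3*u*v^2 + 12*u*v - 12*u + 3*v^2 - 6*v) du + (-3*u^2*v + 6*u^2 + 7*u*v - 8*u - 5*v) dv

Using F^*(f dg) = (f ∘ F) d(g ∘ F), substitute each coordinate x_i by F_i(u, v) in f_i, and replace dx_i by d F_i = (∂F_i/∂u) du + (∂F_i/∂v) dv.
  For the x component: f_1(F) = 3*u*v - 6*u - 3*v; d F_1 = (2 - v) du + (1 - u) dv
  For the y component: f_2(F) = u*v - 2*u - 2*v; d F_2 = (0) du + (1) dv
Combining and collecting du, dv coefficients:
  coeff of du: -3*u*v^2 + 12*u*v - 12*u + 3*v^2 - 6*v
  coeff of dv: -3*u^2*v + 6*u^2 + 7*u*v - 8*u - 5*v
F^* omega = (-3*u*v^2 + 12*u*v - 12*u + 3*v^2 - 6*v) du + (-3*u^2*v + 6*u^2 + 7*u*v - 8*u - 5*v) dv.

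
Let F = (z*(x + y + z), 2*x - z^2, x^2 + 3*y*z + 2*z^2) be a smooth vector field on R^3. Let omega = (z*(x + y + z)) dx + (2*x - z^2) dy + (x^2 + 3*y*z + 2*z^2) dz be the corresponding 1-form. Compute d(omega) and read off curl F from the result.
d(omega) = (5*z) dy ∧ dz + (-x + y + 2*z) dz ∧ dx + (2 - z) dx ∧ dy; curl F = (5*z, -x + y + 2*z, 2 - z)

d omega = sum_{i<j} (∂f_j/∂x_i - ∂f_i/∂x_j) dx_i ∧ dx_j. Under the identification (dy ∧ dz, dz ∧ dx, dx ∧ dy) ↔ (e_x, e_y, e_z), the coefficients are exactly the components of curl F. Compute:
  ∂R/∂y - ∂Q/∂z = (3*z) - (-2*z) = 5*z
  ∂P/∂z - ∂R/∂x = (x + y + 2*z) - (2*x) = -x + y + 2*z
  ∂Q/∂x - ∂P/∂y = (2) - (z) = 2 - z.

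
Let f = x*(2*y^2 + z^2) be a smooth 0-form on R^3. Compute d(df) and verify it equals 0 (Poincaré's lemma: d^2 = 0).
d(df) = 0

Step 1: df = sum_i (∂f/∂x_i) dx_i = (2*y^2 + z^2) dx + (4*x*y) dy + (2*x*z) dz.
Step 2: Apply d again. Using the 1-form formula, the coefficient of dx ∧ dy in d(df) is ∂^2 f/∂x ∂y - ∂^2 f/∂y ∂x = (4*y) - (4*y) = 0 (equality of mixed partials for smooth f).
Similarly for dx ∧ dz and dy ∧ dz — all coefficients vanish. So d(df) = 0.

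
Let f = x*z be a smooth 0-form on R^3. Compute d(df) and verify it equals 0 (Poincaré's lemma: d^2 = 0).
d(df) = 0

Step 1: df = sum_i (∂f/∂x_i) dx_i = (z) dx + (0) dy + (x) dz.
Step 2: Apply d again. Using the 1-form formula, the coefficient of dx ∧ dy in d(df) is ∂^2 f/∂x ∂y - ∂^2 f/∂y ∂x = (0) - (0) = 0 (equality of mixed partials for smooth f).
Similarly for dx ∧ dz and dy ∧ dz — all coefficients vanish. So d(df) = 0.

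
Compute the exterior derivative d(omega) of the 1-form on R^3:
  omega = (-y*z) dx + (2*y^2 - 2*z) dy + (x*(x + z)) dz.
d(omega) = (z) dx ∧ dy + (2*x + y + z) dx ∧ dz + (2) dy ∧ dz

For a 1-form omega = sum_i f_i dx_i, the exterior derivative is
  d(omega) = sum_{i < j} (∂f_j/∂x_i - ∂f_i/∂x_j) dx_i ∧ dx_j.
  coefficient of dx ∧ dy: ∂f_2/∂x - ∂f_1/∂y = ∂(2*y^2 - 2*z)/∂x - ∂(-y*z)/∂y = z
  coefficient of dx ∧ dz: ∂f_3/∂x - ∂f_1/∂z = ∂(x*(x + z))/∂x - ∂(-y*z)/∂z = 2*x + y + z
  coefficient of dy ∧ dz: ∂f_3/∂y - ∂f_2/∂z = ∂(x*(x + z))/∂y - ∂(2*y^2 - 2*z)/∂z = 2
Assembling: d(omega) = (z) dx ∧ dy + (2*x + y + z) dx ∧ dz + (2) dy ∧ dz.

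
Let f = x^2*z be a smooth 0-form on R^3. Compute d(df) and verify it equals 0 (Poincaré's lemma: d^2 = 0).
d(df) = 0

Step 1: df = sum_i (∂f/∂x_i) dx_i = (2*x*z) dx + (0) dy + (x^2) dz.
Step 2: Apply d again. Using the 1-form formula, the coefficient of dx ∧ dy in d(df) is ∂^2 f/∂x ∂y - ∂^2 f/∂y ∂x = (0) - (0) = 0 (equality of mixed partials for smooth f).
Similarly for dx ∧ dz and dy ∧ dz — all coefficients vanish. So d(df) = 0.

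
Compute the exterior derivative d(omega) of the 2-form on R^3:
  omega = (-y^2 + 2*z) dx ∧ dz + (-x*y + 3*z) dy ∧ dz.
d(omega) = (y) dx ∧ dy ∧ dz

For a 2-form omega = sum_{i<j} g_{ij} dx_i ∧ dx_j, the exterior derivative is
  d(omega) = sum_{i<j} d(g_{ij}) ∧ dx_i ∧ dx_j = sum_{i<j, k} (∂g_{ij}/∂x_k) dx_k ∧ dx_i ∧ dx_j.
Expand each term, using dx_k ∧ dx_i ∧ dx_j = sgn(permutation) dx_{(a)} ∧ dx_{(b)} ∧ dx_{(c)} with (a < b < c) sorted:
  d(-y^2 + 2*z) includes (∂/∂y)(-y^2 + 2*z) dy = (-2*y) dy, which multiplied by dx ∧ dz gives (2*y) dx ∧ dy ∧ dz
  d(-x*y + 3*z) includes (∂/∂x)(-x*y + 3*z) dx = (-y) dx, which multiplied by dy ∧ dz gives (-y) dx ∧ dy ∧ dz
Collecting like 3-forms: d(omega) = (y) dx ∧ dy ∧ dz.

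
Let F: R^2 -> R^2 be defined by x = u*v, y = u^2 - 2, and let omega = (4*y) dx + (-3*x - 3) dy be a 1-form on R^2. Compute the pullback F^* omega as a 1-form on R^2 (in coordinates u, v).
F^* omega = (-2*u^2*v - 6*u - 8*v) du + (4*u*(u^2 - 2)) dv

Using F^*(f dg) = (f ∘ F) d(g ∘ F), substitute each coordinate x_i by F_i(u, v) in f_i, and replace dx_i by d F_i = (∂F_i/∂u) du + (∂F_i/∂v) dv.
  For the x component: f_1(F) = 4*u^2 - 8; d F_1 = (v) du + (u) dv
  For the y component: f_2(F) = -3*u*v - 3; d F_2 = (2*u) du + (0) dv
Combining and collecting du, dv coefficients:
  coeff of du: -2*u^2*v - 6*u - 8*v
  coeff of dv: 4*u*(u^2 - 2)
F^* omega = (-2*u^2*v - 6*u - 8*v) du + (4*u*(u^2 - 2)) dv.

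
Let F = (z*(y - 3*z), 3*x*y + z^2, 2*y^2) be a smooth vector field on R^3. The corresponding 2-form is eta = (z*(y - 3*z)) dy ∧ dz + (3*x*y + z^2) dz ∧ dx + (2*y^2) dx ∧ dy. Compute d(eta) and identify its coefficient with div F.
d(eta) = (3*x) dx ∧ dy ∧ dz; div F = 3*x

For a 2-form in R^3 of the form above, applying d gives a 3-form with coefficient ∂P/∂x + ∂Q/∂y + ∂R/∂z:
  ∂P/∂x = 0
  ∂Q/∂y = 3*x
  ∂R/∂z = 0
Sum = 3*x, which is exactly div F.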